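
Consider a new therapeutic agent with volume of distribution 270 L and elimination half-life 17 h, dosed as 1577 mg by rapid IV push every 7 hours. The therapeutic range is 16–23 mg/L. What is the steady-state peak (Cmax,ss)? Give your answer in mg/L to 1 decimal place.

τ/t½ = 7/17 ≈ 0.41176, so fraction remaining f = (1/2)^(7/17) ≈ 0.7517.
Accumulation ratio R = 1/(1 − f) ≈ 1/0.2483 ≈ 4.0274.
Single-dose peak C₀ = D/Vd = 1577/270 ≈ 5.841 mg/L.
Steady-state peak Cmax,ss = C₀·R ≈ 5.841 × 4.0274 ≈ 23.524 mg/L.
Peak 23.5 mg/L vs MTC 23 mg/L: exceeds toxic threshold.

23.5 mg/L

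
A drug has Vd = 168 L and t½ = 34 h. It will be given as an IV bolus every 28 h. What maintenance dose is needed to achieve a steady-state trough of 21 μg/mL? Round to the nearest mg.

2716 mg

τ/t½ = 28/34 ≈ 0.82353, so f = (1/2)^(28/34) ≈ 0.565058.
Cmin,ss = (D/Vd)·f/(1−f), so D = Cmin,ss·Vd·(1−f)/f.
D = 21 × 168 × (1−f)/f ≈ 21 × 168 × 0.76973 ≈ 2715.61 mg.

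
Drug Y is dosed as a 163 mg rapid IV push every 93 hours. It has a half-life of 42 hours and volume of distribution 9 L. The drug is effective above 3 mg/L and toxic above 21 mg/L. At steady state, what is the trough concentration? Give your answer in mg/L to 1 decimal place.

k = ln2/t½ = ln2/42 ≈ 0.016504 h⁻¹; fraction remaining f = e^(−kτ) = e^(−0.016504×93) ≈ 0.2155.
At steady state, accumulation factor R = 1/(1 − e^(−kτ)) ≈ 1.2747.
Single-dose peak C₀ = D/Vd = 163/9 ≈ 18.111 mg/L.
Cmax,ss = C₀/(1 − f) ≈ 18.111/0.7845 ≈ 23.086 mg/L.
Steady-state trough Cmin,ss = Cmax,ss·f ≈ 23.086 × 0.2155 ≈ 4.975 mg/L.
Trough 5.0 mg/L vs MEC 3 mg/L: adequate.

5.0 mg/L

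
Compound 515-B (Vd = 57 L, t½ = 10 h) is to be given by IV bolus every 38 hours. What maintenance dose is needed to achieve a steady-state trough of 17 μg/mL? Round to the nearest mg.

12528 mg

τ/t½ = 38/10 ≈ 3.8, so f = (1/2)^(38/10) ≈ 0.071794.
Cmin,ss = (D/Vd)·f/(1−f), so D = Cmin,ss·Vd·(1−f)/f.
D = 17 × 57 × (1−f)/f ≈ 17 × 57 × 12.92874 ≈ 12527.95 mg.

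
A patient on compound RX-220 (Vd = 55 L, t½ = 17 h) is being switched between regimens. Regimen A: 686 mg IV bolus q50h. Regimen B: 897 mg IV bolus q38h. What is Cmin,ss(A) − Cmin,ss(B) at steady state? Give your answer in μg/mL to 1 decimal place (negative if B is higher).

-2.5 μg/mL

Regimen A: f = (1/2)^(50/17) ≈ 0.1302; Cmin,ss = (686/55)·f/(1−f) ≈ 1.867 μg/mL.
Regimen B: f = (1/2)^(38/17) ≈ 0.2124; Cmin,ss = (897/55)·f/(1−f) ≈ 4.398 μg/mL.
Difference ≈ 1.867 − 4.398 ≈ -2.531 μg/mL.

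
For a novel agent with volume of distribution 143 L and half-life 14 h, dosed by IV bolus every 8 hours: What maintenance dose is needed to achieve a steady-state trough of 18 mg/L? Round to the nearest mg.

τ/t½ = 8/14 ≈ 0.57143, so f = (1/2)^(8/14) ≈ 0.672950.
Cmin,ss = (D/Vd)·f/(1−f), so D = Cmin,ss·Vd·(1−f)/f.
D = 18 × 143 × (1−f)/f ≈ 18 × 143 × 0.48599 ≈ 1250.94 mg.

1251 mg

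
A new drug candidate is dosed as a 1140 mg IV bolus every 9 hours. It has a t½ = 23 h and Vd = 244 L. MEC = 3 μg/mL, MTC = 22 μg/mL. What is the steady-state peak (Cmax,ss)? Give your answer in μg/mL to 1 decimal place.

19.7 μg/mL

k = ln2/t½ = ln2/23 ≈ 0.030137 h⁻¹; fraction remaining f = e^(−kτ) = e^(−0.030137×9) ≈ 0.7624.
Accumulation ratio R = 1/(1 − f) ≈ 1/0.2376 ≈ 4.2088.
Each bolus raises the concentration by D/Vd = 1140/244 ≈ 4.672 μg/mL.
Cmax,ss = C₀/(1 − f) ≈ 4.672/0.2376 ≈ 19.663 μg/mL.
Peak 19.7 μg/mL vs MTC 22 μg/mL: below toxic threshold.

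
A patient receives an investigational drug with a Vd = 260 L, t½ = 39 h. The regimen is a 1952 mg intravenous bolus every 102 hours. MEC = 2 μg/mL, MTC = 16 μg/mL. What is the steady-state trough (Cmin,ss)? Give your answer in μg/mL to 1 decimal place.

Over one 102-h interval, 102/39 ≈ 2.6154 half-lives elapse, leaving f ≈ 0.1632 of each dose.
Each bolus raises the concentration by D/Vd = 1952/260 ≈ 7.508 μg/mL.
Steady-state trough Cmin,ss = C₀·f/(1−f) ≈ 7.508 × 0.1632/0.8368 ≈ 1.464 μg/mL.
Trough 1.5 μg/mL vs MEC 2 μg/mL: subtherapeutic.

1.5 μg/mL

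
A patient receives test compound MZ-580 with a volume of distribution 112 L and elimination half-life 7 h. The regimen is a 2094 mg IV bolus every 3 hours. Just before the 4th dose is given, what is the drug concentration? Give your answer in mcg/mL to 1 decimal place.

31.9 mcg/mL

f = (1/2)^(τ/t½) = (1/2)^(3/7) ≈ 0.7430.
C₀ = D/Vd = 2094/112 ≈ 18.696 mcg/mL.
Before the 4th dose, 3 doses have been given. Superposition: Cmin = C₀·(f + f² + … + f^3).
≈ 18.696 × (0.7430 + 0.5520 + 0.4102) ≈ 18.696 × 1.7052 ≈ 31.880 mcg/mL.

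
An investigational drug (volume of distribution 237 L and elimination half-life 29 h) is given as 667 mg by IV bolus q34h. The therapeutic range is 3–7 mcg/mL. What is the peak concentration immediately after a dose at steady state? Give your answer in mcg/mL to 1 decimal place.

Over one 34-h interval, 34/29 ≈ 1.1724 half-lives elapse, leaving f ≈ 0.4437 of each dose.
At steady state, accumulation factor R = 1/(1 − e^(−kτ)) ≈ 1.7976.
Each bolus raises the concentration by D/Vd = 667/237 ≈ 2.814 mcg/mL.
Steady-state peak Cmax,ss = C₀·R ≈ 2.814 × 1.7976 ≈ 5.058 mcg/mL.
Peak 5.1 mcg/mL vs MTC 7 mcg/mL: below toxic threshold.

5.1 mcg/mL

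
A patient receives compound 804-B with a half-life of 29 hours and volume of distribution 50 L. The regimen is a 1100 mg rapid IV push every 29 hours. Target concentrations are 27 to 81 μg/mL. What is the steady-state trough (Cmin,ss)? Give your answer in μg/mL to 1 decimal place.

The dosing interval is 1 half-life, so f = 2^(−1) = 0.5.
Accumulation ratio R = 1/(1 − f) = 1/0.5 = 2/1.
Single-dose peak C₀ = D/Vd = 1100/50 = 22 μg/mL.
Steady-state peak Cmax,ss = C₀·R = 22 × 2/1 ≈ 44.000 μg/mL.
Steady-state trough Cmin,ss = Cmax,ss·f ≈ 44.000 × 0.5 ≈ 22.000 μg/mL.
Trough 22.0 μg/mL vs MEC 27 μg/mL: subtherapeutic.

22.0 μg/mL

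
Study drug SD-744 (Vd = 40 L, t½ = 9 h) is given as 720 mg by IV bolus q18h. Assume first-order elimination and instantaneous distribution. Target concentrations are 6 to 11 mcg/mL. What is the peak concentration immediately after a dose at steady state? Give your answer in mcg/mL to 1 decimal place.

The dosing interval is 2 half-lives, so f = 2^(−2) = 0.25.
Accumulation ratio R = 1/(1 − f) = 1/0.75 = 4/3.
Single-dose peak C₀ = D/Vd = 720/40 = 18 mcg/mL.
Steady-state peak Cmax,ss = C₀·R = 18 × 4/3 ≈ 24.000 mcg/mL.
Peak 24.0 mcg/mL vs MTC 11 mcg/mL: exceeds toxic threshold.

24.0 mcg/mL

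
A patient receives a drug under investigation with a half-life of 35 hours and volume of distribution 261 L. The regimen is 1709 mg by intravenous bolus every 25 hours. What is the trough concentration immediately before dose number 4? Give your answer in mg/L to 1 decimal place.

7.9 mg/L

f = (1/2)^(τ/t½) = (1/2)^(25/35) ≈ 0.6095.
C₀ = D/Vd = 1709/261 ≈ 6.548 mg/L.
Before the 4th dose, 3 doses have been given. Superposition: Cmin = C₀·(f + f² + … + f^3).
≈ 6.548 × (0.6095 + 0.3715 + 0.2264) ≈ 6.548 × 1.2074 ≈ 7.906 mg/L.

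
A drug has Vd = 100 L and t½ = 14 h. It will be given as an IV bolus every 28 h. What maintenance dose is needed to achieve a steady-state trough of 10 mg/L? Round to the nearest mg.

3000 mg

τ/t½ = 28/14 ≈ 2, so f = (1/2)^(28/14) ≈ 0.250000.
Cmin,ss = (D/Vd)·f/(1−f), so D = Cmin,ss·Vd·(1−f)/f.
D = 10 × 100 × (1−f)/f ≈ 10 × 100 × 3.00000 ≈ 3000.00 mg.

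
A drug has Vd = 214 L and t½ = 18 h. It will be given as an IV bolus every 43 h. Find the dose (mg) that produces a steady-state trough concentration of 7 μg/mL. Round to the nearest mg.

τ/t½ = 43/18 ≈ 2.3889, so f = (1/2)^(43/18) ≈ 0.190929.
Cmin,ss = (D/Vd)·f/(1−f), so D = Cmin,ss·Vd·(1−f)/f.
D = 7 × 214 × (1−f)/f ≈ 7 × 214 × 4.23755 ≈ 6347.85 mg.

6348 mg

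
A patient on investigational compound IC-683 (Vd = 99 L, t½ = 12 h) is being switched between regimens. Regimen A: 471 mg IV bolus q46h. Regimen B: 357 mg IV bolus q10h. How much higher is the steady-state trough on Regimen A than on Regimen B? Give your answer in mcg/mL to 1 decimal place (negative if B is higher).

-4.3 mcg/mL

Regimen A: f = (1/2)^(46/12) ≈ 0.0702; Cmin,ss = (471/99)·f/(1−f) ≈ 0.359 mcg/mL.
Regimen B: f = (1/2)^(10/12) ≈ 0.5612; Cmin,ss = (357/99)·f/(1−f) ≈ 4.612 mcg/mL.
Difference ≈ 0.359 − 4.612 ≈ -4.253 mcg/mL.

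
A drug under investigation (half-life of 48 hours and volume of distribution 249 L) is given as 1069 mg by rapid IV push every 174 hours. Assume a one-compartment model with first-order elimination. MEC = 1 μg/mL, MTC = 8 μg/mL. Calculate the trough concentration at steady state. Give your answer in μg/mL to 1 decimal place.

0.4 μg/mL

τ/t½ = 174/48 ≈ 3.625, so fraction remaining f = (1/2)^(174/48) ≈ 0.0811.
Accumulation ratio R = 1/(1 − f) ≈ 1/0.9189 ≈ 1.0883.
Each bolus raises the concentration by D/Vd = 1069/249 ≈ 4.293 μg/mL.
Cmax,ss = C₀/(1 − f) ≈ 4.293/0.9189 ≈ 4.672 μg/mL.
Steady-state trough Cmin,ss = Cmax,ss·f ≈ 4.672 × 0.0811 ≈ 0.379 μg/mL.
Trough 0.4 μg/mL vs MEC 1 μg/mL: subtherapeutic.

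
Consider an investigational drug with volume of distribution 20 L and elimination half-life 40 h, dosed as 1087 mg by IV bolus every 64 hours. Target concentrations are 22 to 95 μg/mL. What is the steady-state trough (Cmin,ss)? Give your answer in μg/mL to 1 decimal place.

Over one 64-h interval, 64/40 ≈ 1.6 half-lives elapse, leaving f ≈ 0.3299 of each dose.
Each bolus raises the concentration by D/Vd = 1087/20 ≈ 54.350 μg/mL.
Steady-state trough Cmin,ss = C₀·f/(1−f) ≈ 54.350 × 0.3299/0.6701 ≈ 26.757 μg/mL.
Trough 26.8 μg/mL vs MEC 22 μg/mL: adequate.

26.8 μg/mL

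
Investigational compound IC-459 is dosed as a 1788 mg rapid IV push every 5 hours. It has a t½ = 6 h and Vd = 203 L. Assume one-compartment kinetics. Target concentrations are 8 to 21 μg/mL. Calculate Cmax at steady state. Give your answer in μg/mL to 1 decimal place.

τ/t½ = 5/6 ≈ 0.83333, so fraction remaining f = (1/2)^(5/6) ≈ 0.5612.
At steady state, accumulation factor R = 1/(1 − e^(−kτ)) ≈ 2.2789.
Each bolus raises the concentration by D/Vd = 1788/203 ≈ 8.808 μg/mL.
Steady-state peak Cmax,ss = C₀·R ≈ 8.808 × 2.2789 ≈ 20.073 μg/mL.
Peak 20.1 μg/mL vs MTC 21 μg/mL: below toxic threshold.

20.1 μg/mL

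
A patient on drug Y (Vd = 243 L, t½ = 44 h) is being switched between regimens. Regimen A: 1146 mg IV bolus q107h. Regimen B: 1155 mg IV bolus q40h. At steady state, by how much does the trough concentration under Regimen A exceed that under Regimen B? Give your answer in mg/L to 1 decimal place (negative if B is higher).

Regimen A: f = (1/2)^(107/44) ≈ 0.1853; Cmin,ss = (1146/243)·f/(1−f) ≈ 1.073 mg/L.
Regimen B: f = (1/2)^(40/44) ≈ 0.5325; Cmin,ss = (1155/243)·f/(1−f) ≈ 5.414 mg/L.
Difference ≈ 1.073 − 5.414 ≈ -4.341 mg/L.

-4.3 mg/L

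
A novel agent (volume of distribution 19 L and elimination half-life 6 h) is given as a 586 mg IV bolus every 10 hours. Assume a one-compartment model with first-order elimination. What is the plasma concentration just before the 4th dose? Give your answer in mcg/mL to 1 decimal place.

f = (1/2)^(τ/t½) = (1/2)^(10/6) ≈ 0.3150.
C₀ = D/Vd = 586/19 ≈ 30.842 mcg/mL.
Before the 4th dose, 3 doses have been given. Superposition: Cmin = C₀·(f + f² + … + f^3).
≈ 30.842 × (0.3150 + 0.0992 + 0.0313) ≈ 30.842 × 0.4455 ≈ 13.740 mcg/mL.

13.7 mcg/mL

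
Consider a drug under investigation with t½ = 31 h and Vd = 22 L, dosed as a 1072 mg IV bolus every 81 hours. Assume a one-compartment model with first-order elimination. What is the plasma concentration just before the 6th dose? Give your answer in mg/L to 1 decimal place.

f = (1/2)^(τ/t½) = (1/2)^(81/31) ≈ 0.1635.
C₀ = D/Vd = 1072/22 ≈ 48.727 mg/L.
Before the 6th dose, 5 doses have been given. Superposition: Cmin = C₀·(f + f² + … + f^5).
≈ 48.727 × (0.1635 + 0.0267 + 0.0044 + 0.0007 + 0.0001) ≈ 48.727 × 0.1954 ≈ 9.521 mg/L.

9.5 mg/L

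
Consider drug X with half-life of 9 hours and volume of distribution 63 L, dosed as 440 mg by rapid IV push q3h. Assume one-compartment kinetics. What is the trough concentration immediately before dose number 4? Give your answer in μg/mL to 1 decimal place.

f = (1/2)^(τ/t½) = (1/2)^(3/9) ≈ 0.7937.
C₀ = D/Vd = 440/63 ≈ 6.984 μg/mL.
Before the 4th dose, 3 doses have been given. Superposition: Cmin = C₀·(f + f² + … + f^3).
≈ 6.984 × (0.7937 + 0.6300 + 0.5000) ≈ 6.984 × 1.9237 ≈ 13.435 μg/mL.

13.4 μg/mL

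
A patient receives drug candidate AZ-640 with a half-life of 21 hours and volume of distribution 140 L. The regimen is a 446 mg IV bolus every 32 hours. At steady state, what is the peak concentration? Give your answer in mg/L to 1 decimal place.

4.9 mg/L

τ/t½ = 32/21 ≈ 1.5238, so fraction remaining f = (1/2)^(32/21) ≈ 0.3478.
Accumulation ratio R = 1/(1 − f) ≈ 1/0.6522 ≈ 1.5333.
Each bolus raises the concentration by D/Vd = 446/140 ≈ 3.186 mg/L.
Steady-state peak Cmax,ss = C₀·R ≈ 3.186 × 1.5333 ≈ 4.885 mg/L.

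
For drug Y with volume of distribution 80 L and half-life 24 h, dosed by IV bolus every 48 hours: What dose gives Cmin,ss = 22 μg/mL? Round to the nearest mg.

τ/t½ = 48/24 ≈ 2, so f = (1/2)^(48/24) ≈ 0.250000.
Cmin,ss = (D/Vd)·f/(1−f), so D = Cmin,ss·Vd·(1−f)/f.
D = 22 × 80 × (1−f)/f ≈ 22 × 80 × 3.00000 ≈ 5280.00 mg.

5280 mg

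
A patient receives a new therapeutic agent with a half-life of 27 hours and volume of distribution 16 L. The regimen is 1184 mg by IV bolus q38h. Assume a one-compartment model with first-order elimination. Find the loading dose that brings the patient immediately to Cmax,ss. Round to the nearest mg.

1900 mg

f = (1/2)^(38/27) ≈ 0.376989; accumulation ratio R = 1/(1−f) ≈ 1.60511.
Loading dose to hit Cmax,ss on first dose: D_load = D_maint·R ≈ 1184 × 1.60511 ≈ 1900.45 mg.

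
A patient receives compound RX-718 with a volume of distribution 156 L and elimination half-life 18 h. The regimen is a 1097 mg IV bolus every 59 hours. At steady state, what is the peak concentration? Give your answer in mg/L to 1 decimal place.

7.8 mg/L

τ/t½ = 59/18 ≈ 3.2778, so fraction remaining f = (1/2)^(59/18) ≈ 0.1031.
At steady state, accumulation factor R = 1/(1 − e^(−kτ)) ≈ 1.1150.
Single-dose peak C₀ = D/Vd = 1097/156 ≈ 7.032 mg/L.
Steady-state peak Cmax,ss = C₀·R ≈ 7.032 × 1.1150 ≈ 7.841 mg/L.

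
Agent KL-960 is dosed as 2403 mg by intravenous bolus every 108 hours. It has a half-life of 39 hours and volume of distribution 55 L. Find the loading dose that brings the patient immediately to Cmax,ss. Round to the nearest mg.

f = (1/2)^(108/39) ≈ 0.146683; accumulation ratio R = 1/(1−f) ≈ 1.17190.
Loading dose to hit Cmax,ss on first dose: D_load = D_maint·R ≈ 2403 × 1.17190 ≈ 2816.08 mg.

2816 mg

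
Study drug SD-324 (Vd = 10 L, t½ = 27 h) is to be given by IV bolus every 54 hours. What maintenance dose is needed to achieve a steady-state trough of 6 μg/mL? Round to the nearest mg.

τ/t½ = 54/27 ≈ 2, so f = (1/2)^(54/27) ≈ 0.250000.
Cmin,ss = (D/Vd)·f/(1−f), so D = Cmin,ss·Vd·(1−f)/f.
D = 6 × 10 × (1−f)/f ≈ 6 × 10 × 3.00000 ≈ 180.00 mg.

180 mg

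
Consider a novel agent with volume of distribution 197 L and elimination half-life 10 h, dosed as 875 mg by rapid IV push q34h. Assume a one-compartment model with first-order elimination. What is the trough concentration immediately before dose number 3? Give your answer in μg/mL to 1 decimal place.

f = (1/2)^(τ/t½) = (1/2)^(34/10) ≈ 0.0947.
C₀ = D/Vd = 875/197 ≈ 4.442 μg/mL.
Before the 3rd dose, 2 doses have been given. Superposition: Cmin = C₀·(f + f²).
≈ 4.442 × (0.0947 + 0.0090) ≈ 4.442 × 0.1037 ≈ 0.461 μg/mL.

0.5 μg/mL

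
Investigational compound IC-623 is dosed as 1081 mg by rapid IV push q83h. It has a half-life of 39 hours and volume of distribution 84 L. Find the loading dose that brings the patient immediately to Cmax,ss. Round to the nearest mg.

1402 mg

f = (1/2)^(83/39) ≈ 0.228742; accumulation ratio R = 1/(1−f) ≈ 1.29658.
Loading dose to hit Cmax,ss on first dose: D_load = D_maint·R ≈ 1081 × 1.29658 ≈ 1401.60 mg.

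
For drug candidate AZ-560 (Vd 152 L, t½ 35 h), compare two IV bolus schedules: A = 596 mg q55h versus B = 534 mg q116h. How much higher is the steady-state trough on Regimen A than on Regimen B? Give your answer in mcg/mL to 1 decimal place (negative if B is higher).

Regimen A: f = (1/2)^(55/35) ≈ 0.3365; Cmin,ss = (596/152)·f/(1−f) ≈ 1.989 mcg/mL.
Regimen B: f = (1/2)^(116/35) ≈ 0.1005; Cmin,ss = (534/152)·f/(1−f) ≈ 0.393 mcg/mL.
Difference ≈ 1.989 − 0.393 ≈ 1.596 mcg/mL.

1.6 mcg/mL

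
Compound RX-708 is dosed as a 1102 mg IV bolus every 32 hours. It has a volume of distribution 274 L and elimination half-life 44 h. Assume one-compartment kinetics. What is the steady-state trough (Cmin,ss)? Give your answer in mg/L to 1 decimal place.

τ/t½ = 32/44 ≈ 0.72727, so fraction remaining f = (1/2)^(32/44) ≈ 0.6040.
Single-dose peak C₀ = D/Vd = 1102/274 ≈ 4.022 mg/L.
Steady-state trough Cmin,ss = C₀·f/(1−f) ≈ 4.022 × 0.6040/0.3960 ≈ 6.135 mg/L.

6.1 mg/L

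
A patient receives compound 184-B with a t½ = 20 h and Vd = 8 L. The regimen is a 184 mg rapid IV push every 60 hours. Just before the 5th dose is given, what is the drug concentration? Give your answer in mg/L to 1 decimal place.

3.3 mg/L

f = (1/2)^(τ/t½) = (1/2)^(60/20) ≈ 0.1250.
C₀ = D/Vd = 184/8 ≈ 23.000 mg/L.
Before the 5th dose, 4 doses have been given. Superposition: Cmin = C₀·(f + f² + … + f^4).
≈ 23.000 × (0.1250 + 0.0156 + 0.0020 + 0.0002) ≈ 23.000 × 0.1428 ≈ 3.284 mg/L.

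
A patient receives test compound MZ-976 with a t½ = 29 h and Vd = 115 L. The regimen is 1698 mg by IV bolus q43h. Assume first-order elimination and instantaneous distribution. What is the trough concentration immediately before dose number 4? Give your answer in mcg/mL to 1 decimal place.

f = (1/2)^(τ/t½) = (1/2)^(43/29) ≈ 0.3578.
C₀ = D/Vd = 1698/115 ≈ 14.765 mcg/mL.
Before the 4th dose, 3 doses have been given. Superposition: Cmin = C₀·(f + f² + … + f^3).
≈ 14.765 × (0.3578 + 0.1280 + 0.0458) ≈ 14.765 × 0.5316 ≈ 7.849 mcg/mL.

7.8 mcg/mL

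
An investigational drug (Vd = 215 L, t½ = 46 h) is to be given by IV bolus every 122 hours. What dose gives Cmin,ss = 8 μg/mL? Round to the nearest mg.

9092 mg

τ/t½ = 122/46 ≈ 2.6522, so f = (1/2)^(122/46) ≈ 0.159080.
Cmin,ss = (D/Vd)·f/(1−f), so D = Cmin,ss·Vd·(1−f)/f.
D = 8 × 215 × (1−f)/f ≈ 8 × 215 × 5.28615 ≈ 9092.18 mg.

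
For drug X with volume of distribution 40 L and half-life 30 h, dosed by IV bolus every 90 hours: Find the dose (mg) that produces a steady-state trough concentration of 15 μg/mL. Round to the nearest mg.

4200 mg

τ/t½ = 90/30 ≈ 3, so f = (1/2)^(90/30) ≈ 0.125000.
Cmin,ss = (D/Vd)·f/(1−f), so D = Cmin,ss·Vd·(1−f)/f.
D = 15 × 40 × (1−f)/f ≈ 15 × 40 × 7.00000 ≈ 4200.00 mg.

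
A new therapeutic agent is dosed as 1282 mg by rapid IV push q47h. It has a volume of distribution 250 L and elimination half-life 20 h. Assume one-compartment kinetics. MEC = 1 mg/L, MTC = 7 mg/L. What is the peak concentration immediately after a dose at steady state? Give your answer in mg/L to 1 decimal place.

6.4 mg/L

τ/t½ = 47/20 ≈ 2.35, so fraction remaining f = (1/2)^(47/20) ≈ 0.1961.
At steady state, accumulation factor R = 1/(1 − e^(−kτ)) ≈ 1.2439.
Each bolus raises the concentration by D/Vd = 1282/250 ≈ 5.128 mg/L.
Cmax,ss = C₀/(1 − f) ≈ 5.128/0.8039 ≈ 6.379 mg/L.
Peak 6.4 mg/L vs MTC 7 mg/L: below toxic threshold.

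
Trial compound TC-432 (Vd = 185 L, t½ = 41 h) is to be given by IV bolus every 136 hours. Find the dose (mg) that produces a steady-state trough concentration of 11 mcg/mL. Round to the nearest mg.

18247 mg

τ/t½ = 136/41 ≈ 3.3171, so f = (1/2)^(136/41) ≈ 0.100337.
Cmin,ss = (D/Vd)·f/(1−f), so D = Cmin,ss·Vd·(1−f)/f.
D = 11 × 185 × (1−f)/f ≈ 11 × 185 × 8.96641 ≈ 18246.64 mg.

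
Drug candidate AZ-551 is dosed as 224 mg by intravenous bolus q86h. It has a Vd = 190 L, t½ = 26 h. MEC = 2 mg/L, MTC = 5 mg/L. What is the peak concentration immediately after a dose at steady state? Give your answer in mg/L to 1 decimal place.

1.3 mg/L

τ/t½ = 86/26 ≈ 3.3077, so fraction remaining f = (1/2)^(86/26) ≈ 0.1010.
At steady state, accumulation factor R = 1/(1 − e^(−kτ)) ≈ 1.1123.
Each bolus raises the concentration by D/Vd = 224/190 ≈ 1.179 mg/L.
Steady-state peak Cmax,ss = C₀·R ≈ 1.179 × 1.1123 ≈ 1.311 mg/L.
Peak 1.3 mg/L vs MTC 5 mg/L: below toxic threshold.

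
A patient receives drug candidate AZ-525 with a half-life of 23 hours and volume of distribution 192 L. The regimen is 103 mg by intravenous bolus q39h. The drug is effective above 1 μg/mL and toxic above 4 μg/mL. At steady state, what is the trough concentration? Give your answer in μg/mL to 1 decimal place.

0.2 μg/mL

τ/t½ = 39/23 ≈ 1.6957, so fraction remaining f = (1/2)^(39/23) ≈ 0.3087.
Accumulation ratio R = 1/(1 − f) ≈ 1/0.6913 ≈ 1.4465.
Each bolus raises the concentration by D/Vd = 103/192 ≈ 0.536 μg/mL.
Cmax,ss = C₀/(1 − f) ≈ 0.536/0.6913 ≈ 0.775 μg/mL.
Steady-state trough Cmin,ss = Cmax,ss·f ≈ 0.775 × 0.3087 ≈ 0.239 μg/mL.
Trough 0.2 μg/mL vs MEC 1 μg/mL: subtherapeutic.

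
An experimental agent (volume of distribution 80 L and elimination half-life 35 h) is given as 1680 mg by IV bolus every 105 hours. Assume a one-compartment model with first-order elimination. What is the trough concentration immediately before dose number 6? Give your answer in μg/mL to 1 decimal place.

3.0 μg/mL

f = (1/2)^(τ/t½) = (1/2)^(105/35) ≈ 0.1250.
C₀ = D/Vd = 1680/80 ≈ 21.000 μg/mL.
Before the 6th dose, 5 doses have been given. Superposition: Cmin = C₀·(f + f² + … + f^5).
≈ 21.000 × (0.1250 + 0.0156 + 0.0020 + 0.0002 + 0.0000) ≈ 21.000 × 0.1428 ≈ 2.999 μg/mL.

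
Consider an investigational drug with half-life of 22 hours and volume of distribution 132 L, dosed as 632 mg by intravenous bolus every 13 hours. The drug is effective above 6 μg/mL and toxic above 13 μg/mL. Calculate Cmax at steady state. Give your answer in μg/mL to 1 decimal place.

14.2 μg/mL

τ/t½ = 13/22 ≈ 0.59091, so fraction remaining f = (1/2)^(13/22) ≈ 0.6639.
At steady state, accumulation factor R = 1/(1 − e^(−kτ)) ≈ 2.9753.
Single-dose peak C₀ = D/Vd = 632/132 ≈ 4.788 μg/mL.
Cmax,ss = C₀/(1 − f) ≈ 4.788/0.3361 ≈ 14.246 μg/mL.
Peak 14.2 μg/mL vs MTC 13 μg/mL: exceeds toxic threshold.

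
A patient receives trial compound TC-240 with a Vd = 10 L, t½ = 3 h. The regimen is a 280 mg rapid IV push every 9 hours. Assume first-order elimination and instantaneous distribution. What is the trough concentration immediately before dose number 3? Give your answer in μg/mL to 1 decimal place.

f = (1/2)^(τ/t½) = (1/2)^(9/3) ≈ 0.1250.
C₀ = D/Vd = 280/10 ≈ 28.000 μg/mL.
Before the 3rd dose, 2 doses have been given. Superposition: Cmin = C₀·(f + f²).
≈ 28.000 × (0.1250 + 0.0156) ≈ 28.000 × 0.1406 ≈ 3.937 μg/mL.

3.9 μg/mL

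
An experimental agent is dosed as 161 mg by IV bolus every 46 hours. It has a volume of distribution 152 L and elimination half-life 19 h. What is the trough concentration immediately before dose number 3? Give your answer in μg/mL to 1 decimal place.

f = (1/2)^(τ/t½) = (1/2)^(46/19) ≈ 0.1867.
C₀ = D/Vd = 161/152 ≈ 1.059 μg/mL.
Before the 3rd dose, 2 doses have been given. Superposition: Cmin = C₀·(f + f²).
≈ 1.059 × (0.1867 + 0.0349) ≈ 1.059 × 0.2216 ≈ 0.235 μg/mL.

0.2 μg/mL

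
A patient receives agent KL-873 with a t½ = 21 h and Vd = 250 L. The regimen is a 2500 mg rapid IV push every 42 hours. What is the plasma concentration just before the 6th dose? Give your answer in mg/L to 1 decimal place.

f = (1/2)^(τ/t½) = (1/2)^(42/21) ≈ 0.2500.
C₀ = D/Vd = 2500/250 ≈ 10.000 mg/L.
Before the 6th dose, 5 doses have been given. Superposition: Cmin = C₀·(f + f² + … + f^5).
≈ 10.000 × (0.2500 + 0.0625 + 0.0156 + 0.0039 + 0.0010) ≈ 10.000 × 0.3330 ≈ 3.330 mg/L.

3.3 mg/L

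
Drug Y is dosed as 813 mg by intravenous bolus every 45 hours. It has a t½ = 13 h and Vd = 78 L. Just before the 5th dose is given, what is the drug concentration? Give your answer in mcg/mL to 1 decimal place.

f = (1/2)^(τ/t½) = (1/2)^(45/13) ≈ 0.0908.
C₀ = D/Vd = 813/78 ≈ 10.423 mcg/mL.
Before the 5th dose, 4 doses have been given. Superposition: Cmin = C₀·(f + f² + … + f^4).
≈ 10.423 × (0.0908 + 0.0082 + 0.0007 + 0.0001) ≈ 10.423 × 0.0998 ≈ 1.040 mcg/mL.

1.0 mcg/mL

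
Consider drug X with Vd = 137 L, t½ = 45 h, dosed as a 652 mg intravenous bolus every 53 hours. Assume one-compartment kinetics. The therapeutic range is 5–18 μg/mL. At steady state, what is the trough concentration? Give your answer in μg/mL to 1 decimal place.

τ/t½ = 53/45 ≈ 1.1778, so fraction remaining f = (1/2)^(53/45) ≈ 0.4420.
At steady state, accumulation factor R = 1/(1 − e^(−kτ)) ≈ 1.7921.
Single-dose peak C₀ = D/Vd = 652/137 ≈ 4.759 μg/mL.
Cmax,ss = C₀/(1 − f) ≈ 4.759/0.5580 ≈ 8.529 μg/mL.
Steady-state trough Cmin,ss = Cmax,ss·f ≈ 8.529 × 0.4420 ≈ 3.770 μg/mL.
Trough 3.8 μg/mL vs MEC 5 μg/mL: subtherapeutic.

3.8 μg/mL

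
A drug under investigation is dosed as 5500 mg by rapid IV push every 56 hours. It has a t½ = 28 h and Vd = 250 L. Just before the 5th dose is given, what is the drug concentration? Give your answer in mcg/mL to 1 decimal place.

f = (1/2)^(τ/t½) = (1/2)^(56/28) ≈ 0.2500.
C₀ = D/Vd = 5500/250 ≈ 22.000 mcg/mL.
Before the 5th dose, 4 doses have been given. Superposition: Cmin = C₀·(f + f² + … + f^4).
≈ 22.000 × (0.2500 + 0.0625 + 0.0156 + 0.0039) ≈ 22.000 × 0.3320 ≈ 7.304 mcg/mL.

7.3 mcg/mL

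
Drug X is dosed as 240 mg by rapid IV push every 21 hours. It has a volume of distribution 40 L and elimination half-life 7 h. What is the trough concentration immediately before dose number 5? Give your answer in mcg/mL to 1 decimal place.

0.9 mcg/mL

f = (1/2)^(τ/t½) = (1/2)^(21/7) ≈ 0.1250.
C₀ = D/Vd = 240/40 ≈ 6.000 mcg/mL.
Before the 5th dose, 4 doses have been given. Superposition: Cmin = C₀·(f + f² + … + f^4).
≈ 6.000 × (0.1250 + 0.0156 + 0.0020 + 0.0002) ≈ 6.000 × 0.1428 ≈ 0.857 mcg/mL.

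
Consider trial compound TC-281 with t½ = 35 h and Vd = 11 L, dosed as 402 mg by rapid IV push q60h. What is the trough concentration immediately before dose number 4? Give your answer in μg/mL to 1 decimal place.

f = (1/2)^(τ/t½) = (1/2)^(60/35) ≈ 0.3048.
C₀ = D/Vd = 402/11 ≈ 36.545 μg/mL.
Before the 4th dose, 3 doses have been given. Superposition: Cmin = C₀·(f + f² + … + f^3).
≈ 36.545 × (0.3048 + 0.0929 + 0.0283) ≈ 36.545 × 0.4260 ≈ 15.568 μg/mL.

15.6 μg/mL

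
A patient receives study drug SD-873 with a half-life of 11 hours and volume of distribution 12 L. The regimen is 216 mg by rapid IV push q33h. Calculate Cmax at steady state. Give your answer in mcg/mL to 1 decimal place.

The dosing interval is 3 half-lives, so f = 2^(−3) = 0.125.
At steady state, R = 1/(1 − 0.125) = 8/7.
Single-dose peak C₀ = D/Vd = 216/12 = 18 mcg/mL.
Steady-state peak Cmax,ss = C₀·R = 18 × 8/7 ≈ 20.571 mcg/mL.

20.6 mcg/mL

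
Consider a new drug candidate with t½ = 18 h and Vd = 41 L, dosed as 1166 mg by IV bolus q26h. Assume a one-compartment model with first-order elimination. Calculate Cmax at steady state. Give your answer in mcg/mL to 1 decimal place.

45.0 mcg/mL

τ/t½ = 26/18 ≈ 1.4444, so fraction remaining f = (1/2)^(26/18) ≈ 0.3674.
Accumulation ratio R = 1/(1 − f) ≈ 1/0.6326 ≈ 1.5808.
Each bolus raises the concentration by D/Vd = 1166/41 ≈ 28.439 mcg/mL.
Steady-state peak Cmax,ss = C₀·R ≈ 28.439 × 1.5808 ≈ 44.956 mcg/mL.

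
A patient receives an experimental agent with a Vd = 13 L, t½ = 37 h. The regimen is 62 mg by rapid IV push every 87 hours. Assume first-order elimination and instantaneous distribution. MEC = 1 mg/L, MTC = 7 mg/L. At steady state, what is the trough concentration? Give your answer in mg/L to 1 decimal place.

1.2 mg/L

Over one 87-h interval, 87/37 ≈ 2.3514 half-lives elapse, leaving f ≈ 0.1960 of each dose.
Single-dose peak C₀ = D/Vd = 62/13 ≈ 4.769 mg/L.
Steady-state trough Cmin,ss = C₀·f/(1−f) ≈ 4.769 × 0.1960/0.8040 ≈ 1.163 mg/L.
Trough 1.2 mg/L vs MEC 1 mg/L: adequate.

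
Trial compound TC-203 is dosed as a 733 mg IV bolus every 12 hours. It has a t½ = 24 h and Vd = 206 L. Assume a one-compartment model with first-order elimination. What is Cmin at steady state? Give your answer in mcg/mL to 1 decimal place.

8.6 mcg/mL

τ/t½ = 12/24 ≈ 0.5, so fraction remaining f = (1/2)^(12/24) ≈ 0.7071.
At steady state, accumulation factor R = 1/(1 − e^(−kτ)) ≈ 3.4141.
Single-dose peak C₀ = D/Vd = 733/206 ≈ 3.558 mcg/mL.
Steady-state peak Cmax,ss = C₀·R ≈ 3.558 × 3.4141 ≈ 12.147 mcg/mL.
Steady-state trough Cmin,ss = Cmax,ss·f ≈ 12.147 × 0.7071 ≈ 8.589 mcg/mL.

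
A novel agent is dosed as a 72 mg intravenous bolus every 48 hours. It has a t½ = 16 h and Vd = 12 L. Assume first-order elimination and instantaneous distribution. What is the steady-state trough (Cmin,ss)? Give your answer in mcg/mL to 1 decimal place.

The dosing interval is 3 half-lives, so f = 2^(−3) = 0.125.
At steady state, R = 1/(1 − 0.125) = 8/7.
Single-dose peak C₀ = D/Vd = 72/12 = 6 mcg/mL.
Steady-state peak Cmax,ss = C₀·R = 6 × 8/7 ≈ 6.857 mcg/mL.
Steady-state trough Cmin,ss = Cmax,ss·f ≈ 6.857 × 0.125 ≈ 0.857 mcg/mL.

0.9 mcg/mL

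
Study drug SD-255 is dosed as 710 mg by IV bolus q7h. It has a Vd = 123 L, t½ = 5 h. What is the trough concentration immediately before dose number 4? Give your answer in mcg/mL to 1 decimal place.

3.3 mcg/mL

f = (1/2)^(τ/t½) = (1/2)^(7/5) ≈ 0.3789.
C₀ = D/Vd = 710/123 ≈ 5.772 mcg/mL.
Before the 4th dose, 3 doses have been given. Superposition: Cmin = C₀·(f + f² + … + f^3).
≈ 5.772 × (0.3789 + 0.1436 + 0.0544) ≈ 5.772 × 0.5769 ≈ 3.330 mcg/mL.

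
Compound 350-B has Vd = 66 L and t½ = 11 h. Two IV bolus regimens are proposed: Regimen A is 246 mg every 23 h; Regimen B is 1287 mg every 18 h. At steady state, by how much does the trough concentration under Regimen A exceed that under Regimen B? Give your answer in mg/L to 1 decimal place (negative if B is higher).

Regimen A: f = (1/2)^(23/11) ≈ 0.2347; Cmin,ss = (246/66)·f/(1−f) ≈ 1.143 mg/L.
Regimen B: f = (1/2)^(18/11) ≈ 0.3217; Cmin,ss = (1287/66)·f/(1−f) ≈ 9.248 mg/L.
Difference ≈ 1.143 − 9.248 ≈ -8.105 mg/L.

-8.1 mg/L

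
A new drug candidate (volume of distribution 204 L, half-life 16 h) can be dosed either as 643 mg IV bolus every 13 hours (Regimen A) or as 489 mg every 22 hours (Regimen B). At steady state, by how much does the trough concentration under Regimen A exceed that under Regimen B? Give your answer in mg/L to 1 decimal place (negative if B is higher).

2.7 mg/L

Regimen A: f = (1/2)^(13/16) ≈ 0.5694; Cmin,ss = (643/204)·f/(1−f) ≈ 4.168 mg/L.
Regimen B: f = (1/2)^(22/16) ≈ 0.3856; Cmin,ss = (489/204)·f/(1−f) ≈ 1.504 mg/L.
Difference ≈ 4.168 − 1.504 ≈ 2.664 mg/L.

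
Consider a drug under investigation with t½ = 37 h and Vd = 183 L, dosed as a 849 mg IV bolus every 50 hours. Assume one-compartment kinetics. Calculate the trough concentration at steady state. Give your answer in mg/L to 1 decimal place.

τ/t½ = 50/37 ≈ 1.3514, so fraction remaining f = (1/2)^(50/37) ≈ 0.3919.
At steady state, accumulation factor R = 1/(1 − e^(−kτ)) ≈ 1.6445.
Each bolus raises the concentration by D/Vd = 849/183 ≈ 4.639 mg/L.
Steady-state peak Cmax,ss = C₀·R ≈ 4.639 × 1.6445 ≈ 7.629 mg/L.
One interval later, Cmin,ss = Cmax,ss·e^(−kτ) ≈ 7.629 × 0.3919 ≈ 2.990 mg/L.

3.0 mg/L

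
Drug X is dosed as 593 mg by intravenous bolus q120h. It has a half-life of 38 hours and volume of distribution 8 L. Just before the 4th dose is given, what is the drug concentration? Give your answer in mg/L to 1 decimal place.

f = (1/2)^(τ/t½) = (1/2)^(120/38) ≈ 0.1120.
C₀ = D/Vd = 593/8 ≈ 74.125 mg/L.
Before the 4th dose, 3 doses have been given. Superposition: Cmin = C₀·(f + f² + … + f^3).
≈ 74.125 × (0.1120 + 0.0125 + 0.0014) ≈ 74.125 × 0.1259 ≈ 9.332 mg/L.

9.3 mg/L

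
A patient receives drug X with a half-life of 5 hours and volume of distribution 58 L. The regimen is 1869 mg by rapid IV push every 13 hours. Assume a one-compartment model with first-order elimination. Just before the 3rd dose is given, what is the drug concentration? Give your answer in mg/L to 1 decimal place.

f = (1/2)^(τ/t½) = (1/2)^(13/5) ≈ 0.1649.
C₀ = D/Vd = 1869/58 ≈ 32.224 mg/L.
Before the 3rd dose, 2 doses have been given. Superposition: Cmin = C₀·(f + f²).
≈ 32.224 × (0.1649 + 0.0272) ≈ 32.224 × 0.1921 ≈ 6.190 mg/L.

6.2 mg/L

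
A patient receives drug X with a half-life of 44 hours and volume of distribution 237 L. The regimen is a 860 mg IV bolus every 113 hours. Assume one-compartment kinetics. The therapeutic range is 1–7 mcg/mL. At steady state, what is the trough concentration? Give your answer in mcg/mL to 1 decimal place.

0.7 mcg/mL

Over one 113-h interval, 113/44 ≈ 2.5682 half-lives elapse, leaving f ≈ 0.1686 of each dose.
Single-dose peak C₀ = D/Vd = 860/237 ≈ 3.629 mcg/mL.
Steady-state trough Cmin,ss = C₀·f/(1−f) ≈ 3.629 × 0.1686/0.8314 ≈ 0.736 mcg/mL.
Trough 0.7 mcg/mL vs MEC 1 mcg/mL: subtherapeutic.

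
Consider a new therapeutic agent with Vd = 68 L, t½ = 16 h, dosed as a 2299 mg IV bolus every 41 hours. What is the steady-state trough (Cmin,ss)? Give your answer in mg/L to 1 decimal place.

τ/t½ = 41/16 ≈ 2.5625, so fraction remaining f = (1/2)^(41/16) ≈ 0.1693.
At steady state, accumulation factor R = 1/(1 − e^(−kτ)) ≈ 1.2038.
Each bolus raises the concentration by D/Vd = 2299/68 ≈ 33.809 mg/L.
Cmax,ss = C₀/(1 − f) ≈ 33.809/0.8307 ≈ 40.699 mg/L.
One interval later, Cmin,ss = Cmax,ss·e^(−kτ) ≈ 40.699 × 0.1693 ≈ 6.890 mg/L.

6.9 mg/L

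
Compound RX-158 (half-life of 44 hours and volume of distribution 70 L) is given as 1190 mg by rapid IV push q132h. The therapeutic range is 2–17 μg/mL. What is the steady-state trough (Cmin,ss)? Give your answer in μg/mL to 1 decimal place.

The dosing interval is 3 half-lives, so f = 2^(−3) = 0.125.
At steady state, R = 1/(1 − 0.125) = 8/7.
Single-dose peak C₀ = D/Vd = 1190/70 = 17 μg/mL.
Steady-state peak Cmax,ss = C₀·R = 17 × 8/7 ≈ 19.429 μg/mL.
Steady-state trough Cmin,ss = Cmax,ss·f ≈ 19.429 × 0.125 ≈ 2.429 μg/mL.
Trough 2.4 μg/mL vs MEC 2 μg/mL: adequate.

2.4 μg/mL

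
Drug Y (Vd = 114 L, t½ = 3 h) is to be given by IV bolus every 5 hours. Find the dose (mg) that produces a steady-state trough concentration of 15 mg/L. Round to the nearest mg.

3719 mg

τ/t½ = 5/3 ≈ 1.6667, so f = (1/2)^(5/3) ≈ 0.314980.
Cmin,ss = (D/Vd)·f/(1−f), so D = Cmin,ss·Vd·(1−f)/f.
D = 15 × 114 × (1−f)/f ≈ 15 × 114 × 2.17480 ≈ 3718.91 mg.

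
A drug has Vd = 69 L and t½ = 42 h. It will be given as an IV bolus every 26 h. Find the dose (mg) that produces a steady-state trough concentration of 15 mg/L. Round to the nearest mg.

555 mg

τ/t½ = 26/42 ≈ 0.61905, so f = (1/2)^(26/42) ≈ 0.651101.
Cmin,ss = (D/Vd)·f/(1−f), so D = Cmin,ss·Vd·(1−f)/f.
D = 15 × 69 × (1−f)/f ≈ 15 × 69 × 0.53586 ≈ 554.62 mg.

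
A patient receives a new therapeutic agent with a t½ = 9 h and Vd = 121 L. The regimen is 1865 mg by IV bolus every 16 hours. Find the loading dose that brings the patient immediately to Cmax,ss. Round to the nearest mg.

2633 mg

f = (1/2)^(16/9) ≈ 0.291632; accumulation ratio R = 1/(1−f) ≈ 1.41170.
Loading dose to hit Cmax,ss on first dose: D_load = D_maint·R ≈ 1865 × 1.41170 ≈ 2632.82 mg.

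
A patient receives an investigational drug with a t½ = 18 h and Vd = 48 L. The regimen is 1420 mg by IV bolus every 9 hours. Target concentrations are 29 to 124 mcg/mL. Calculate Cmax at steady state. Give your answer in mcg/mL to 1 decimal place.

101.0 mcg/mL

k = ln2/t½ = ln2/18 ≈ 0.038508 h⁻¹; fraction remaining f = e^(−kτ) = e^(−0.038508×9) ≈ 0.7071.
Accumulation ratio R = 1/(1 − f) ≈ 1/0.2929 ≈ 3.4141.
Single-dose peak C₀ = D/Vd = 1420/48 ≈ 29.583 mcg/mL.
Cmax,ss = C₀/(1 − f) ≈ 29.583/0.2929 ≈ 101.000 mcg/mL.
Peak 101.0 mcg/mL vs MTC 124 mcg/mL: below toxic threshold.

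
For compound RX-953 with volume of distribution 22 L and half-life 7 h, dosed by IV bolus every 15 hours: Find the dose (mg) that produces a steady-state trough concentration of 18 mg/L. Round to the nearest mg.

1353 mg

τ/t½ = 15/7 ≈ 2.1429, so f = (1/2)^(15/7) ≈ 0.226431.
Cmin,ss = (D/Vd)·f/(1−f), so D = Cmin,ss·Vd·(1−f)/f.
D = 18 × 22 × (1−f)/f ≈ 18 × 22 × 3.41636 ≈ 1352.88 mg.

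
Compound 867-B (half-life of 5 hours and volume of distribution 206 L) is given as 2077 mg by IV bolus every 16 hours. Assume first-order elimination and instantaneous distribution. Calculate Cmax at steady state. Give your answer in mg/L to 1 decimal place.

k = ln2/t½ = ln2/5 ≈ 0.138629 h⁻¹; fraction remaining f = e^(−kτ) = e^(−0.138629×16) ≈ 0.1088.
Accumulation ratio R = 1/(1 − f) ≈ 1/0.8912 ≈ 1.1221.
Single-dose peak C₀ = D/Vd = 2077/206 ≈ 10.083 mg/L.
Steady-state peak Cmax,ss = C₀·R ≈ 10.083 × 1.1221 ≈ 11.314 mg/L.

11.3 mg/L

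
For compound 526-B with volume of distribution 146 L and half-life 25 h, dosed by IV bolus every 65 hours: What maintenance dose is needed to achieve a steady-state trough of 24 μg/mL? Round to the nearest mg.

17740 mg

τ/t½ = 65/25 ≈ 2.6, so f = (1/2)^(65/25) ≈ 0.164938.
Cmin,ss = (D/Vd)·f/(1−f), so D = Cmin,ss·Vd·(1−f)/f.
D = 24 × 146 × (1−f)/f ≈ 24 × 146 × 5.06288 ≈ 17740.33 mg.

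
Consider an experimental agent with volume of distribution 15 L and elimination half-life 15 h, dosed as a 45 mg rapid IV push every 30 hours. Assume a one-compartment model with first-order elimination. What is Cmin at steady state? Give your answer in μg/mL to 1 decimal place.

1.0 μg/mL

The dosing interval is 2 half-lives, so f = 2^(−2) = 0.25.
At steady state, R = 1/(1 − 0.25) = 4/3.
Single-dose peak C₀ = D/Vd = 45/15 = 3 μg/mL.
Steady-state peak Cmax,ss = C₀·R = 3 × 4/3 ≈ 4.000 μg/mL.
Steady-state trough Cmin,ss = Cmax,ss·f ≈ 4.000 × 0.25 ≈ 1.000 μg/mL.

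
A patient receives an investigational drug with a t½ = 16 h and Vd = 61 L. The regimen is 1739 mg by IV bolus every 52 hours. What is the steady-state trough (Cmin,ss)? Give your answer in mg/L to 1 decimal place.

3.3 mg/L

k = ln2/t½ = ln2/16 ≈ 0.043322 h⁻¹; fraction remaining f = e^(−kτ) = e^(−0.043322×52) ≈ 0.1051.
At steady state, accumulation factor R = 1/(1 − e^(−kτ)) ≈ 1.1174.
Each bolus raises the concentration by D/Vd = 1739/61 ≈ 28.508 mg/L.
Steady-state peak Cmax,ss = C₀·R ≈ 28.508 × 1.1174 ≈ 31.855 mg/L.
One interval later, Cmin,ss = Cmax,ss·e^(−kτ) ≈ 31.855 × 0.1051 ≈ 3.348 mg/L.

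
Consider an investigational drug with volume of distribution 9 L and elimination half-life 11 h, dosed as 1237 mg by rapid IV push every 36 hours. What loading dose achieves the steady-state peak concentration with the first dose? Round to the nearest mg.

f = (1/2)^(36/11) ≈ 0.103469; accumulation ratio R = 1/(1−f) ≈ 1.11541.
Loading dose to hit Cmax,ss on first dose: D_load = D_maint·R ≈ 1237 × 1.11541 ≈ 1379.76 mg.

1380 mg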